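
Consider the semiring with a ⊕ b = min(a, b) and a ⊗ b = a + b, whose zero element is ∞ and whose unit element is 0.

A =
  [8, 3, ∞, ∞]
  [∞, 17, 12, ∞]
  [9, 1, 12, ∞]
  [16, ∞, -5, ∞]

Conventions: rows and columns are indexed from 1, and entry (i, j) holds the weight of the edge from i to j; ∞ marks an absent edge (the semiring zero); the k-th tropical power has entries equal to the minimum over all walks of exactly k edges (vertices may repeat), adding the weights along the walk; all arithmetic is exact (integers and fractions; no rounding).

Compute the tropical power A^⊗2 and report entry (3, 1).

A^⊗2:
  [16, 11, 15, ∞]
  [21, 13, 24, ∞]
  [17, 12, 13, ∞]
  [4, -4, 7, ∞]
Key observation: the optimum is the walk 3->1->1, with weight 9 + 8 = 17.
Optimal value attained by: walk 3->1->1.
Answer: (A^⊗2)[3][1] = 17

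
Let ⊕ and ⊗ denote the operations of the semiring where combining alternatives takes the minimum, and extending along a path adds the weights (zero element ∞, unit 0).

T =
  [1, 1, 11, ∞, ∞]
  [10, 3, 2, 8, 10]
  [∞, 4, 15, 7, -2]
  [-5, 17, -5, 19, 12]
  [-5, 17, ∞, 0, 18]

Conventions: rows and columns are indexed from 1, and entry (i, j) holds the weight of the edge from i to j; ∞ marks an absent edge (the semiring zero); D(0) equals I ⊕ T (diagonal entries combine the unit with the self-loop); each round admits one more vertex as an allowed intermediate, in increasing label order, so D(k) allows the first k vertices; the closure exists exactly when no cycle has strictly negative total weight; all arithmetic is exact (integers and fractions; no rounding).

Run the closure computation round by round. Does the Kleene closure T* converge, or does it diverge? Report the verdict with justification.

D(0):
  [0, 1, 11, ∞, ∞]
  [10, 0, 2, 8, 10]
  [∞, 4, 0, 7, -2]
  [-5, 17, -5, 0, 12]
  [-5, 17, ∞, 0, 0]
D(1):
  [0, 1, 11, ∞, ∞]
  [10, 0, 2, 8, 10]
  [∞, 4, 0, 7, -2]
  [-5, -4, -5, 0, 12]
  [-5, -4, 6, 0, 0]
D(2):
  [0, 1, 3, 9, 11]
  [10, 0, 2, 8, 10]
  [14, 4, 0, 7, -2]
  [-5, -4, -5, 0, 6]
  [-5, -4, -2, 0, 0]
Detection: at round 3, diagonal entry (5, 5) turns strictly negative.
Key observation: the cycle 5->1->2->3->5 has total weight (-5) + 1 + 2 + (-2), which is strictly negative.
Answer: DIVERGES — negative cycle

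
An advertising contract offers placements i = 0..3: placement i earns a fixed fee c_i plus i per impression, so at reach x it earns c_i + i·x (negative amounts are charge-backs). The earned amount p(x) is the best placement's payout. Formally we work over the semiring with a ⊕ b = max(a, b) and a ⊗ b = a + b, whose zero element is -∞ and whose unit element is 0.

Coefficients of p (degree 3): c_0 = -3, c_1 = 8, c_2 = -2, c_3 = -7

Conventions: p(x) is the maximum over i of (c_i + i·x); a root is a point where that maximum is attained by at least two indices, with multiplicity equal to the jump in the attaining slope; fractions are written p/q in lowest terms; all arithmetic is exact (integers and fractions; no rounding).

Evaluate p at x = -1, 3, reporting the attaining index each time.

p(-1) = max(-3+0·(-1)=-3, 8+1·(-1)=7, -2+2·(-1)=-4, -7+3·(-1)=-10) = 7 (attained by i=1)
p(3) = max(-3+0·3=-3, 8+1·3=11, -2+2·3=4, -7+3·3=2) = 11 (attained by i=1)
Answer: p(-1) = 7; p(3) = 11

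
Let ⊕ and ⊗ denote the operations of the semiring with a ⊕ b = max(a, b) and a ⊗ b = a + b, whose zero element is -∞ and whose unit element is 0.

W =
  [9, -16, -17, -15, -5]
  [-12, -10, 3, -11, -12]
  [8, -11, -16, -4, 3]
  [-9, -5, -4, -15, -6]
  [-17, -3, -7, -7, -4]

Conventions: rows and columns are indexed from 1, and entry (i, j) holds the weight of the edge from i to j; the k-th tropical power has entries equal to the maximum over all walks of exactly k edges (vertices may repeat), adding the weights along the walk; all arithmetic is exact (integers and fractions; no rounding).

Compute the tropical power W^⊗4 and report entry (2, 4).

W^⊗2:
  [18, -7, -8, -6, 4]
  [11, -8, -7, -1, 6]
  [17, 0, -4, -4, 3]
  [4, -9, -2, -8, -1]
  [1, -7, 0, -11, -4]
W^⊗3:
  [27, 2, 1, 3, 13]
  [20, 3, -1, -1, 6]
  [26, 1, 3, 2, 12]
  [13, -4, -6, -6, 1]
  [10, -7, -4, -4, 3]
W^⊗4:
  [36, 11, 10, 12, 22]
  [29, 4, 6, 5, 15]
  [35, 10, 9, 11, 21]
  [22, -2, -1, -2, 8]
  [19, 0, -4, -4, 5]
Key observation: the optimum is the walk 2->3->1->1->4, with weight 3 + 8 + 9 + (-15) = 5.
Optimal value attained by: walk 2->3->1->1->4.
Answer: (W^⊗4)[2][4] = 5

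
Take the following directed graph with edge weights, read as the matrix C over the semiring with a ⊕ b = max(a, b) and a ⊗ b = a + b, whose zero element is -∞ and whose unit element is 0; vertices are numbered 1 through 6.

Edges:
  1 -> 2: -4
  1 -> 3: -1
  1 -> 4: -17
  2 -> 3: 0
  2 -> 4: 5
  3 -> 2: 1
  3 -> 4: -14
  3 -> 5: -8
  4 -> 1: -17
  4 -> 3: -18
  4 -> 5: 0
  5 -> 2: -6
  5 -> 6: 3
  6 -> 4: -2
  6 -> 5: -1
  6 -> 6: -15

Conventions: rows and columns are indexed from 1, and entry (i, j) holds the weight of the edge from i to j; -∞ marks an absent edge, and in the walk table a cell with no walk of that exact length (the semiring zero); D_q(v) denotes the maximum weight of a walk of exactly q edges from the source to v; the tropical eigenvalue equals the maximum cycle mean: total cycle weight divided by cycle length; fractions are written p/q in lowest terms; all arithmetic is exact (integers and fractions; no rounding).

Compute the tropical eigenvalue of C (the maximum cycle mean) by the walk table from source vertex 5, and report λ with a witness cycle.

q=0: [-∞, -∞, -∞, -∞, 0, -∞]
q=1: [-∞, -6, -∞, -∞, -∞, 3]
q=2: [-∞, -∞, -6, 1, 2, -12]
q=3: [-16, -4, -17, -14, 1, 5]
q=4: [-31, -5, -4, 3, 4, 4]
q=5: [-14, -2, -5, 2, 3, 7]
q=6: [-15, -3, -2, 5, 6, 6]
Optimal cycle mean attained by: cycle 5->6->5, total 3 + (-1), length 2.
Answer: λ = 1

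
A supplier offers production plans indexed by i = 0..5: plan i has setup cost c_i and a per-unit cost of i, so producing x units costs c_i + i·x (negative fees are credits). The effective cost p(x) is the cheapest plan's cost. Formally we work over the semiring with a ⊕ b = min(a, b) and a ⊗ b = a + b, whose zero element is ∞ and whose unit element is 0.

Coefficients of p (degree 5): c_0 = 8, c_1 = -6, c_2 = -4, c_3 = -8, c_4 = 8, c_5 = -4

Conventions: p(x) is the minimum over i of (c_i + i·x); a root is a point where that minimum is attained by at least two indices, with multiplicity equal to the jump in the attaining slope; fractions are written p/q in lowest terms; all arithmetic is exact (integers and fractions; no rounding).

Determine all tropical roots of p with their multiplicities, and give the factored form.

hull edge (i=0, c=8) to (i=1, c=-6): slope -14, span 1
hull edge (i=1, c=-6) to (i=3, c=-8): slope -1, span 2
hull edge (i=3, c=-8) to (i=5, c=-4): slope 2, span 2
Factored form: p(x) = -4 ⊗ (x ⊕ (-2)) ⊗ (x ⊕ (-2)) ⊗ (x ⊕ 1) ⊗ (x ⊕ 1) ⊗ (x ⊕ 14)
Answer: roots = -2 (mult 2), 1 (mult 2), 14 (mult 1)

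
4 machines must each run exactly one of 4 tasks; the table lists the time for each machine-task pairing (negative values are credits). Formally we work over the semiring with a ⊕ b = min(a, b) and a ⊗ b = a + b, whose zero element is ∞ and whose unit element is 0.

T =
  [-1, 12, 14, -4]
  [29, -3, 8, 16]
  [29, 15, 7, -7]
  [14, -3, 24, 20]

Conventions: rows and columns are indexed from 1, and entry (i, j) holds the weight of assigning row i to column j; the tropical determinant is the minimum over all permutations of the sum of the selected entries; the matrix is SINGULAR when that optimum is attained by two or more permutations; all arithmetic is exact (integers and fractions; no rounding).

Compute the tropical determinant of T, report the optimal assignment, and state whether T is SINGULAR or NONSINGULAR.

σ = (1, 2, 3, 4): (-1) + (-3) + 7 + 20 = 23
σ = (1, 2, 4, 3): (-1) + (-3) + (-7) + 24 = 13
σ = (1, 3, 2, 4): (-1) + 8 + 15 + 20 = 42
σ = (1, 3, 4, 2): (-1) + 8 + (-7) + (-3) = -3
σ = (1, 4, 2, 3): (-1) + 16 + 15 + 24 = 54
σ = (1, 4, 3, 2): (-1) + 16 + 7 + (-3) = 19
σ = (2, 1, 3, 4): 12 + 29 + 7 + 20 = 68
σ = (2, 1, 4, 3): 12 + 29 + (-7) + 24 = 58
σ = (2, 3, 1, 4): 12 + 8 + 29 + 20 = 69
σ = (2, 3, 4, 1): 12 + 8 + (-7) + 14 = 27
σ = (2, 4, 1, 3): 12 + 16 + 29 + 24 = 81
σ = (2, 4, 3, 1): 12 + 16 + 7 + 14 = 49
σ = (3, 1, 2, 4): 14 + 29 + 15 + 20 = 78
σ = (3, 1, 4, 2): 14 + 29 + (-7) + (-3) = 33
σ = (3, 2, 1, 4): 14 + (-3) + 29 + 20 = 60
σ = (3, 2, 4, 1): 14 + (-3) + (-7) + 14 = 18
σ = (3, 4, 1, 2): 14 + 16 + 29 + (-3) = 56
σ = (3, 4, 2, 1): 14 + 16 + 15 + 14 = 59
σ = (4, 1, 2, 3): (-4) + 29 + 15 + 24 = 64
σ = (4, 1, 3, 2): (-4) + 29 + 7 + (-3) = 29
σ = (4, 2, 1, 3): (-4) + (-3) + 29 + 24 = 46
σ = (4, 2, 3, 1): (-4) + (-3) + 7 + 14 = 14
σ = (4, 3, 1, 2): (-4) + 8 + 29 + (-3) = 30
σ = (4, 3, 2, 1): (-4) + 8 + 15 + 14 = 33
Optimal value attained by: σ = (1, 3, 4, 2).
Answer: det⊕(T) = -3; verdict: NONSINGULAR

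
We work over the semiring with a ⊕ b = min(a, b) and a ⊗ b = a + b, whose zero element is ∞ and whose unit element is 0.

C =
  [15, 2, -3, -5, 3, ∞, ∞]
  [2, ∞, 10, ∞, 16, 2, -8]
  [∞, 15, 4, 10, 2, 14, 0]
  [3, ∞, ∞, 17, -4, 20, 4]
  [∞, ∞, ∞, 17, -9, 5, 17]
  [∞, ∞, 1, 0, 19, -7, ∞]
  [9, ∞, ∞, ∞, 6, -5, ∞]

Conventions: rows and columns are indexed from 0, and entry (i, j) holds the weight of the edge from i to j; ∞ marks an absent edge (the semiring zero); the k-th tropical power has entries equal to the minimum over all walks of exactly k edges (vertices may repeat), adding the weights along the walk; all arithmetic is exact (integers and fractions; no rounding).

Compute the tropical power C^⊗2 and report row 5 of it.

C^⊗2:
  [-2, 12, 1, 7, -9, 4, -6]
  [1, 4, -1, -3, -2, -13, 10]
  [9, 19, 8, 14, -7, -5, 4]
  [13, 5, 0, -2, -13, -1, 13]
  [20, ∞, 6, 5, -18, -4, 8]
  [3, 16, -6, -7, -4, -14, 1]
  [24, 11, -4, -5, -3, -12, 23]
Answer: row 5 of C^⊗2 = [3, 16, -6, -7, -4, -14, 1]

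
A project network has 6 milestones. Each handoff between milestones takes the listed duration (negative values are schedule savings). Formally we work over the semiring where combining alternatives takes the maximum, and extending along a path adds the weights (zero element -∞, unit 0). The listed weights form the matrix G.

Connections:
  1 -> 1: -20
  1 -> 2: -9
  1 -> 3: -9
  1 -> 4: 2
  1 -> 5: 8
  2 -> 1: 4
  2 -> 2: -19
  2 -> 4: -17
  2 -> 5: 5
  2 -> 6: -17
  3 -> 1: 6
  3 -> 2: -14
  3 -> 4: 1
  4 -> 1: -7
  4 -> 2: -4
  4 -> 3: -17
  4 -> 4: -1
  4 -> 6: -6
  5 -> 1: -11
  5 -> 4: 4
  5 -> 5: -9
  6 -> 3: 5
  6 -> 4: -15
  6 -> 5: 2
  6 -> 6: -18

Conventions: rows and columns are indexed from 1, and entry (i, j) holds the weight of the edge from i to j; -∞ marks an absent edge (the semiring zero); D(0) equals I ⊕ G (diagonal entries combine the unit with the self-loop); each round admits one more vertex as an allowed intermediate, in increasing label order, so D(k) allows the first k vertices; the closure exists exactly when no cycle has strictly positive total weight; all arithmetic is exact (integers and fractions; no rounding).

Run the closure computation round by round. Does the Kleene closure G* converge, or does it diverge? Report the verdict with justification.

D(0):
  [0, -9, -9, 2, 8, -∞]
  [4, 0, -∞, -17, 5, -17]
  [6, -14, 0, 1, -∞, -∞]
  [-7, -4, -17, 0, -∞, -6]
  [-11, -∞, -∞, 4, 0, -∞]
  [-∞, -∞, 5, -15, 2, 0]
D(1):
  [0, -9, -9, 2, 8, -∞]
  [4, 0, -5, 6, 12, -17]
  [6, -3, 0, 8, 14, -∞]
  [-7, -4, -16, 0, 1, -6]
  [-11, -20, -20, 4, 0, -∞]
  [-∞, -∞, 5, -15, 2, 0]
Detection: at round 2, diagonal entry (4, 4) turns strictly positive.
Key observation: the cycle 4->2->1->4 has total weight (-4) + 4 + 2, which is strictly positive.
Answer: DIVERGES — positive cycle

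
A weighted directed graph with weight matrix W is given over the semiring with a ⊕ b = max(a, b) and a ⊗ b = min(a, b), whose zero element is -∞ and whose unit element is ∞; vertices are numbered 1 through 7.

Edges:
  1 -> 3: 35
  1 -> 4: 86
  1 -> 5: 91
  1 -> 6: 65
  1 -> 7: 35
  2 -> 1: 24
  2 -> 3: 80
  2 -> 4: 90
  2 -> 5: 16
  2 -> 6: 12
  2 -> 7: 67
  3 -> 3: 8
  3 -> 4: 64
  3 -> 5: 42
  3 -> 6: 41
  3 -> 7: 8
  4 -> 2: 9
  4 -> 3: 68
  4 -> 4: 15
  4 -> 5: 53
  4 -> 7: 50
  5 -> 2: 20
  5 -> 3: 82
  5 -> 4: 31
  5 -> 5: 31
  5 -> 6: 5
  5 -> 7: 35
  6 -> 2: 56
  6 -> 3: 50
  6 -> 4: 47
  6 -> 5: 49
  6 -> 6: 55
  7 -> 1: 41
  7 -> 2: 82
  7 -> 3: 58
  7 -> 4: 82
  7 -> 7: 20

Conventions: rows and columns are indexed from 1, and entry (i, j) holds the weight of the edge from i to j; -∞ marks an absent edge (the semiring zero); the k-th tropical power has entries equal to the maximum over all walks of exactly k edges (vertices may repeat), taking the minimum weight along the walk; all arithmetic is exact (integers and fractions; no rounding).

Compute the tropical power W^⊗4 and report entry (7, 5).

W^⊗2:
  [35, 56, 82, 47, 53, 55, 50]
  [41, 67, 68, 67, 53, 41, 50]
  [8, 41, 64, 41, 53, 41, 50]
  [41, 50, 53, 64, 42, 41, 35]
  [35, 35, 35, 64, 42, 41, 31]
  [24, 55, 56, 56, 49, 55, 56]
  [24, 20, 80, 82, 53, 41, 67]
W^⊗3:
  [41, 55, 56, 64, 49, 55, 56]
  [41, 50, 67, 67, 53, 41, 67]
  [41, 50, 53, 64, 42, 41, 41]
  [35, 41, 64, 53, 53, 41, 50]
  [31, 41, 64, 41, 53, 41, 50]
  [41, 56, 56, 56, 53, 55, 55]
  [41, 67, 68, 67, 53, 41, 50]
W^⊗4:
  [41, 56, 64, 56, 53, 55, 55]
  [41, 67, 67, 67, 53, 41, 50]
  [41, 41, 64, 53, 53, 41, 50]
  [41, 50, 53, 64, 53, 41, 50]
  [41, 50, 53, 64, 42, 41, 41]
  [41, 55, 56, 56, 53, 55, 56]
  [41, 50, 67, 67, 53, 41, 67]
Key observation: the optimum is the walk 7->2->3->4->5, with weight 82 min 80 min 64 min 53 = 53.
Optimal value attained by: walk 7->2->3->4->5.
Answer: (W^⊗4)[7][5] = 53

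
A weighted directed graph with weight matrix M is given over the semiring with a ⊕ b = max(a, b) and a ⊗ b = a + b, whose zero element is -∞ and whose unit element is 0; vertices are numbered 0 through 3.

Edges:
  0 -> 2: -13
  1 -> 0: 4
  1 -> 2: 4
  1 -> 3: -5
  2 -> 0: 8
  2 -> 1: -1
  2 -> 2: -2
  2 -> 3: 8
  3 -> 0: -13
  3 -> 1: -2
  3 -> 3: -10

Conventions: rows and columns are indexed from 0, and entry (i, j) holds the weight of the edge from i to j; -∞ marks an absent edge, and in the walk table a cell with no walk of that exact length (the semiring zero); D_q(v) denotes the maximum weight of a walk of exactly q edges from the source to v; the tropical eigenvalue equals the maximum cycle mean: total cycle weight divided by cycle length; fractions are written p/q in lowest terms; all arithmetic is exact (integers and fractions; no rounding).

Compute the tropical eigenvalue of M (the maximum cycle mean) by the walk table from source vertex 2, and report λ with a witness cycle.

q=0: [-∞, -∞, 0, -∞]
q=1: [8, -1, -2, 8]
q=2: [6, 6, 3, 6]
q=3: [11, 4, 10, 11]
q=4: [18, 9, 8, 18]
Optimal cycle mean attained by: cycle 1->2->3->1, total 4 + 8 + (-2), length 3.
Answer: λ = 10/3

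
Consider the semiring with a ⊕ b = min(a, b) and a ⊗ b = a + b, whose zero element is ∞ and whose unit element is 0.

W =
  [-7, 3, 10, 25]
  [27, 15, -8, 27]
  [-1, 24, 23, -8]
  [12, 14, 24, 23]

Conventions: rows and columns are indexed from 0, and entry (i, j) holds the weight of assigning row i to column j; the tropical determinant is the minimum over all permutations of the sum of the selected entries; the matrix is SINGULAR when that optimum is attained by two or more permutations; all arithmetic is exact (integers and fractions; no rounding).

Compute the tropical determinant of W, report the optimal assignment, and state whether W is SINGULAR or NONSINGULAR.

σ = (0, 1, 2, 3): (-7) + 15 + 23 + 23 = 54
σ = (0, 1, 3, 2): (-7) + 15 + (-8) + 24 = 24
σ = (0, 2, 1, 3): (-7) + (-8) + 24 + 23 = 32
σ = (0, 2, 3, 1): (-7) + (-8) + (-8) + 14 = -9
σ = (0, 3, 1, 2): (-7) + 27 + 24 + 24 = 68
σ = (0, 3, 2, 1): (-7) + 27 + 23 + 14 = 57
σ = (1, 0, 2, 3): 3 + 27 + 23 + 23 = 76
σ = (1, 0, 3, 2): 3 + 27 + (-8) + 24 = 46
σ = (1, 2, 0, 3): 3 + (-8) + (-1) + 23 = 17
σ = (1, 2, 3, 0): 3 + (-8) + (-8) + 12 = -1
σ = (1, 3, 0, 2): 3 + 27 + (-1) + 24 = 53
σ = (1, 3, 2, 0): 3 + 27 + 23 + 12 = 65
σ = (2, 0, 1, 3): 10 + 27 + 24 + 23 = 84
σ = (2, 0, 3, 1): 10 + 27 + (-8) + 14 = 43
σ = (2, 1, 0, 3): 10 + 15 + (-1) + 23 = 47
σ = (2, 1, 3, 0): 10 + 15 + (-8) + 12 = 29
σ = (2, 3, 0, 1): 10 + 27 + (-1) + 14 = 50
σ = (2, 3, 1, 0): 10 + 27 + 24 + 12 = 73
σ = (3, 0, 1, 2): 25 + 27 + 24 + 24 = 100
σ = (3, 0, 2, 1): 25 + 27 + 23 + 14 = 89
σ = (3, 1, 0, 2): 25 + 15 + (-1) + 24 = 63
σ = (3, 1, 2, 0): 25 + 15 + 23 + 12 = 75
σ = (3, 2, 0, 1): 25 + (-8) + (-1) + 14 = 30
σ = (3, 2, 1, 0): 25 + (-8) + 24 + 12 = 53
Optimal value attained by: σ = (0, 2, 3, 1).
Answer: det⊕(W) = -9; verdict: NONSINGULAR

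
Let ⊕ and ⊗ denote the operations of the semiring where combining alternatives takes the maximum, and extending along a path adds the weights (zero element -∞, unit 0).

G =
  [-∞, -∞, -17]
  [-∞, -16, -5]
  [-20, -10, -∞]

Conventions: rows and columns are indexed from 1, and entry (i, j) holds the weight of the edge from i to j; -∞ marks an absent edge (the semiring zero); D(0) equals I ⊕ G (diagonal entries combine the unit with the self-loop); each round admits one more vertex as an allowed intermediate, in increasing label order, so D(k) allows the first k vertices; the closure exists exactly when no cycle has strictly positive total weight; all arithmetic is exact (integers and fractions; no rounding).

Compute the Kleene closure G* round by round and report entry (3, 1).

D(0):
  [0, -∞, -17]
  [-∞, 0, -5]
  [-20, -10, 0]
D(1):
  [0, -∞, -17]
  [-∞, 0, -5]
  [-20, -10, 0]
D(2):
  [0, -∞, -17]
  [-∞, 0, -5]
  [-20, -10, 0]
D(3):
  [0, -27, -17]
  [-25, 0, -5]
  [-20, -10, 0]
Answer: G*[3][1] = -20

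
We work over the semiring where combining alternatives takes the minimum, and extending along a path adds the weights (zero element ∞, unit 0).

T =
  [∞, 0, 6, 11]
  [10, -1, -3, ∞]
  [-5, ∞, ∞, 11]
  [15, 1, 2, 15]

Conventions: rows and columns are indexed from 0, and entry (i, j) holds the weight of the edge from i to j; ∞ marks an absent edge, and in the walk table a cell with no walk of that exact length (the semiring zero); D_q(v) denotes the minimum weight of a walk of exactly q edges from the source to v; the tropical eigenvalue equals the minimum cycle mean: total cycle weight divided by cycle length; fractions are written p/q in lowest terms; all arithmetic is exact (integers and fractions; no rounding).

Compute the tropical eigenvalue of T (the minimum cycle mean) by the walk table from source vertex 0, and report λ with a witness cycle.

q=0: [0, ∞, ∞, ∞]
q=1: [∞, 0, 6, 11]
q=2: [1, -1, -3, 17]
q=3: [-8, -2, -4, 8]
q=4: [-9, -8, -5, 3]
Optimal cycle mean attained by: cycle 0->1->2->0, total 0 + (-3) + (-5), length 3.
Answer: λ = -8/3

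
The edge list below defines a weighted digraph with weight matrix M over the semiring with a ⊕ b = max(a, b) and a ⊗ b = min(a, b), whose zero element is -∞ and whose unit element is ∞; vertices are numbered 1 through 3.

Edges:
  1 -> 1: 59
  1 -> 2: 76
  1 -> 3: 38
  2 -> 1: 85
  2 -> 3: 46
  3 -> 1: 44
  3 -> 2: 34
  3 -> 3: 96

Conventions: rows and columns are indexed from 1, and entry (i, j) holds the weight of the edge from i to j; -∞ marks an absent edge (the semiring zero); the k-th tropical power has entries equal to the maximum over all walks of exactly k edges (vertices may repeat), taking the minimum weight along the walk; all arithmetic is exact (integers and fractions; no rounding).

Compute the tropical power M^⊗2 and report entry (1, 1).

M^⊗2:
  [76, 59, 46]
  [59, 76, 46]
  [44, 44, 96]
Key observation: the optimum is the walk 1->2->1, with weight 76 min 85 = 76.
Optimal value attained by: walk 1->2->1.
Answer: (M^⊗2)[1][1] = 76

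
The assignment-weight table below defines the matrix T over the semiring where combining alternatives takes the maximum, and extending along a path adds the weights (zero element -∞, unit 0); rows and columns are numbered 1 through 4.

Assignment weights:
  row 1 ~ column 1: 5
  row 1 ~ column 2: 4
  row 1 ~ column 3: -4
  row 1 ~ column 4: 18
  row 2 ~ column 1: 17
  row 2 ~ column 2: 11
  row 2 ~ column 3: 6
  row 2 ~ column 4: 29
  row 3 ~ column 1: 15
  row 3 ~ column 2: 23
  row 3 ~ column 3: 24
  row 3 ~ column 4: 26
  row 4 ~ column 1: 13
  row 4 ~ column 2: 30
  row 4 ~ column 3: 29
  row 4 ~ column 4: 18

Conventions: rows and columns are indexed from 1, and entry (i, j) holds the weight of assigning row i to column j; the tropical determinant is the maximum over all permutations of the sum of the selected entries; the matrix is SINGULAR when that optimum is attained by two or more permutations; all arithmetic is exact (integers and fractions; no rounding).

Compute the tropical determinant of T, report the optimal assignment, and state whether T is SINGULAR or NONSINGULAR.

σ = (1, 2, 3, 4): 5 + 11 + 24 + 18 = 58
σ = (1, 2, 4, 3): 5 + 11 + 26 + 29 = 71
σ = (1, 3, 2, 4): 5 + 6 + 23 + 18 = 52
σ = (1, 3, 4, 2): 5 + 6 + 26 + 30 = 67
σ = (1, 4, 2, 3): 5 + 29 + 23 + 29 = 86
σ = (1, 4, 3, 2): 5 + 29 + 24 + 30 = 88
σ = (2, 1, 3, 4): 4 + 17 + 24 + 18 = 63
σ = (2, 1, 4, 3): 4 + 17 + 26 + 29 = 76
σ = (2, 3, 1, 4): 4 + 6 + 15 + 18 = 43
σ = (2, 3, 4, 1): 4 + 6 + 26 + 13 = 49
σ = (2, 4, 1, 3): 4 + 29 + 15 + 29 = 77
σ = (2, 4, 3, 1): 4 + 29 + 24 + 13 = 70
σ = (3, 1, 2, 4): (-4) + 17 + 23 + 18 = 54
σ = (3, 1, 4, 2): (-4) + 17 + 26 + 30 = 69
σ = (3, 2, 1, 4): (-4) + 11 + 15 + 18 = 40
σ = (3, 2, 4, 1): (-4) + 11 + 26 + 13 = 46
σ = (3, 4, 1, 2): (-4) + 29 + 15 + 30 = 70
σ = (3, 4, 2, 1): (-4) + 29 + 23 + 13 = 61
σ = (4, 1, 2, 3): 18 + 17 + 23 + 29 = 87
σ = (4, 1, 3, 2): 18 + 17 + 24 + 30 = 89
σ = (4, 2, 1, 3): 18 + 11 + 15 + 29 = 73
σ = (4, 2, 3, 1): 18 + 11 + 24 + 13 = 66
σ = (4, 3, 1, 2): 18 + 6 + 15 + 30 = 69
σ = (4, 3, 2, 1): 18 + 6 + 23 + 13 = 60
Optimal value attained by: σ = (4, 1, 3, 2).
Answer: det⊕(T) = 89; verdict: NONSINGULAR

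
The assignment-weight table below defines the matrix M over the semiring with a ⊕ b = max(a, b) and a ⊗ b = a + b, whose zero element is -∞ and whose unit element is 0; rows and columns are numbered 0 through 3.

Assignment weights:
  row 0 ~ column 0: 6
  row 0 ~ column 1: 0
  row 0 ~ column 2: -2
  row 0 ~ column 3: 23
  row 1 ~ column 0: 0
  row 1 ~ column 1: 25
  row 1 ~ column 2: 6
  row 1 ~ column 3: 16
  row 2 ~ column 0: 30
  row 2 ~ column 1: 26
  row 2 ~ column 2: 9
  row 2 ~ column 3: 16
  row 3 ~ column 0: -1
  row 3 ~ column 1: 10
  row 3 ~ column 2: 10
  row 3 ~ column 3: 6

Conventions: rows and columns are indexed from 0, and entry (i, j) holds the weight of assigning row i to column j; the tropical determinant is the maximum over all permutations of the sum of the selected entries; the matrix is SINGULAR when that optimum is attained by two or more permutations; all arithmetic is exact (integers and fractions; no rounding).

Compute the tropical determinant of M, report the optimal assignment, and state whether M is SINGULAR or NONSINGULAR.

σ = (0, 1, 2, 3): 6 + 25 + 9 + 6 = 46
σ = (0, 1, 3, 2): 6 + 25 + 16 + 10 = 57
σ = (0, 2, 1, 3): 6 + 6 + 26 + 6 = 44
σ = (0, 2, 3, 1): 6 + 6 + 16 + 10 = 38
σ = (0, 3, 1, 2): 6 + 16 + 26 + 10 = 58
σ = (0, 3, 2, 1): 6 + 16 + 9 + 10 = 41
σ = (1, 0, 2, 3): 0 + 0 + 9 + 6 = 15
σ = (1, 0, 3, 2): 0 + 0 + 16 + 10 = 26
σ = (1, 2, 0, 3): 0 + 6 + 30 + 6 = 42
σ = (1, 2, 3, 0): 0 + 6 + 16 + (-1) = 21
σ = (1, 3, 0, 2): 0 + 16 + 30 + 10 = 56
σ = (1, 3, 2, 0): 0 + 16 + 9 + (-1) = 24
σ = (2, 0, 1, 3): (-2) + 0 + 26 + 6 = 30
σ = (2, 0, 3, 1): (-2) + 0 + 16 + 10 = 24
σ = (2, 1, 0, 3): (-2) + 25 + 30 + 6 = 59
σ = (2, 1, 3, 0): (-2) + 25 + 16 + (-1) = 38
σ = (2, 3, 0, 1): (-2) + 16 + 30 + 10 = 54
σ = (2, 3, 1, 0): (-2) + 16 + 26 + (-1) = 39
σ = (3, 0, 1, 2): 23 + 0 + 26 + 10 = 59
σ = (3, 0, 2, 1): 23 + 0 + 9 + 10 = 42
σ = (3, 1, 0, 2): 23 + 25 + 30 + 10 = 88
σ = (3, 1, 2, 0): 23 + 25 + 9 + (-1) = 56
σ = (3, 2, 0, 1): 23 + 6 + 30 + 10 = 69
σ = (3, 2, 1, 0): 23 + 6 + 26 + (-1) = 54
Optimal value attained by: σ = (3, 1, 0, 2).
Answer: det⊕(M) = 88; verdict: NONSINGULAR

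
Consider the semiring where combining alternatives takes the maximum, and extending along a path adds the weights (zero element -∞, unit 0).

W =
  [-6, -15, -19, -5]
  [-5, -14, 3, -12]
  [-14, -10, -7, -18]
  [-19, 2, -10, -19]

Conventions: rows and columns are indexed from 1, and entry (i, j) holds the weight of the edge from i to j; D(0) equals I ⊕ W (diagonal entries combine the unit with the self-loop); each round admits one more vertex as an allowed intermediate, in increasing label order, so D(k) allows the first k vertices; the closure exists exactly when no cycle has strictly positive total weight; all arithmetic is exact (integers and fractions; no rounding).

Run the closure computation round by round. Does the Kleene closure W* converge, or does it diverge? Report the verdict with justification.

D(0):
  [0, -15, -19, -5]
  [-5, 0, 3, -12]
  [-14, -10, 0, -18]
  [-19, 2, -10, 0]
D(1):
  [0, -15, -19, -5]
  [-5, 0, 3, -10]
  [-14, -10, 0, -18]
  [-19, 2, -10, 0]
D(2):
  [0, -15, -12, -5]
  [-5, 0, 3, -10]
  [-14, -10, 0, -18]
  [-3, 2, 5, 0]
D(3):
  [0, -15, -12, -5]
  [-5, 0, 3, -10]
  [-14, -10, 0, -18]
  [-3, 2, 5, 0]
D(4):
  [0, -3, 0, -5]
  [-5, 0, 3, -10]
  [-14, -10, 0, -18]
  [-3, 2, 5, 0]
Key observation: every diagonal entry stays at the unit through all rounds, so no improving cycle exists.
Answer: CONVERGES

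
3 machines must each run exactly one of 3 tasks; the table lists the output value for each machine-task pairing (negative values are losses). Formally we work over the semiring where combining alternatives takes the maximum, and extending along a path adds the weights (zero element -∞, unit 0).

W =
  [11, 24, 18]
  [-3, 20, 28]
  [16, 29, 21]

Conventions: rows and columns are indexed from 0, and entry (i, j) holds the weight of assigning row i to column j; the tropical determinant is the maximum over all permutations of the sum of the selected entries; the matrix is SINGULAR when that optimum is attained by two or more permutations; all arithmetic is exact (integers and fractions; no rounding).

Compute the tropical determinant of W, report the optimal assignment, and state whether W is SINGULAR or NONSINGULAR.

σ = (0, 1, 2): 11 + 20 + 21 = 52
σ = (0, 2, 1): 11 + 28 + 29 = 68
σ = (1, 0, 2): 24 + (-3) + 21 = 42
σ = (1, 2, 0): 24 + 28 + 16 = 68
σ = (2, 0, 1): 18 + (-3) + 29 = 44
σ = (2, 1, 0): 18 + 20 + 16 = 54
Optimal value attained by: σ = (0, 2, 1).
Answer: det⊕(W) = 68; verdict: SINGULAR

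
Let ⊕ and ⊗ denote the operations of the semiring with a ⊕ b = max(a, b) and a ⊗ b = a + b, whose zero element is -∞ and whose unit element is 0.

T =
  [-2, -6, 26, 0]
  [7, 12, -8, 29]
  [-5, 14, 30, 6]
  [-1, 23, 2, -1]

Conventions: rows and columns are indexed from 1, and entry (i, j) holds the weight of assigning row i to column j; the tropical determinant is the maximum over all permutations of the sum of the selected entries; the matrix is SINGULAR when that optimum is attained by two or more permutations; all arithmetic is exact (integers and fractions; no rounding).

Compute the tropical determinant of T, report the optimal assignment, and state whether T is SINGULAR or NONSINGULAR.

σ = (1, 2, 3, 4): (-2) + 12 + 30 + (-1) = 39
σ = (1, 2, 4, 3): (-2) + 12 + 6 + 2 = 18
σ = (1, 3, 2, 4): (-2) + (-8) + 14 + (-1) = 3
σ = (1, 3, 4, 2): (-2) + (-8) + 6 + 23 = 19
σ = (1, 4, 2, 3): (-2) + 29 + 14 + 2 = 43
σ = (1, 4, 3, 2): (-2) + 29 + 30 + 23 = 80
σ = (2, 1, 3, 4): (-6) + 7 + 30 + (-1) = 30
σ = (2, 1, 4, 3): (-6) + 7 + 6 + 2 = 9
σ = (2, 3, 1, 4): (-6) + (-8) + (-5) + (-1) = -20
σ = (2, 3, 4, 1): (-6) + (-8) + 6 + (-1) = -9
σ = (2, 4, 1, 3): (-6) + 29 + (-5) + 2 = 20
σ = (2, 4, 3, 1): (-6) + 29 + 30 + (-1) = 52
σ = (3, 1, 2, 4): 26 + 7 + 14 + (-1) = 46
σ = (3, 1, 4, 2): 26 + 7 + 6 + 23 = 62
σ = (3, 2, 1, 4): 26 + 12 + (-5) + (-1) = 32
σ = (3, 2, 4, 1): 26 + 12 + 6 + (-1) = 43
σ = (3, 4, 1, 2): 26 + 29 + (-5) + 23 = 73
σ = (3, 4, 2, 1): 26 + 29 + 14 + (-1) = 68
σ = (4, 1, 2, 3): 0 + 7 + 14 + 2 = 23
σ = (4, 1, 3, 2): 0 + 7 + 30 + 23 = 60
σ = (4, 2, 1, 3): 0 + 12 + (-5) + 2 = 9
σ = (4, 2, 3, 1): 0 + 12 + 30 + (-1) = 41
σ = (4, 3, 1, 2): 0 + (-8) + (-5) + 23 = 10
σ = (4, 3, 2, 1): 0 + (-8) + 14 + (-1) = 5
Optimal value attained by: σ = (1, 4, 3, 2).
Answer: det⊕(T) = 80; verdict: NONSINGULAR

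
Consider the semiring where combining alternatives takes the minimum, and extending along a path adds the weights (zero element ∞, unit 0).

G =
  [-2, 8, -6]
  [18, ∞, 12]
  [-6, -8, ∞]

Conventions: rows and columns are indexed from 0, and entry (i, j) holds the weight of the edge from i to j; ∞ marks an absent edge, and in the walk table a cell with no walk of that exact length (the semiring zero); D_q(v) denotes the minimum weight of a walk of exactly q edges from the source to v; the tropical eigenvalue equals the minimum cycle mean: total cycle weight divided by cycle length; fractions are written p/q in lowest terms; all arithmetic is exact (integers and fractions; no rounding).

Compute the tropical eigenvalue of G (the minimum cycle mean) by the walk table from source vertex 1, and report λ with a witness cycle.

q=0: [∞, 0, ∞]
q=1: [18, ∞, 12]
q=2: [6, 4, 12]
q=3: [4, 4, 0]
Optimal cycle mean attained by: cycle 0->2->0, total (-6) + (-6), length 2.
Answer: λ = -6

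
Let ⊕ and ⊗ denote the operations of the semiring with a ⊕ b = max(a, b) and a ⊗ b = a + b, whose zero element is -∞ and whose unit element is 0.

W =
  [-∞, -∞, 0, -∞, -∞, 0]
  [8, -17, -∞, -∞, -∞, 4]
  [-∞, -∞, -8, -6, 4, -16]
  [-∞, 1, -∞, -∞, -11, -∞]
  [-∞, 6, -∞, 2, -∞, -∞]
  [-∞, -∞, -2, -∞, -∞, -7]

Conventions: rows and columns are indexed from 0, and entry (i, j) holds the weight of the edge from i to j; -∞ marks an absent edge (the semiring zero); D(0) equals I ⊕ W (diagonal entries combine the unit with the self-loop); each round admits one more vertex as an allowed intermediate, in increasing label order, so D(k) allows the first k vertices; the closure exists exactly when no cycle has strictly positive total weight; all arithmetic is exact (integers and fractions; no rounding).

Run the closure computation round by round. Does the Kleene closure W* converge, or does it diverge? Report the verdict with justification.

D(0):
  [0, -∞, 0, -∞, -∞, 0]
  [8, 0, -∞, -∞, -∞, 4]
  [-∞, -∞, 0, -6, 4, -16]
  [-∞, 1, -∞, 0, -11, -∞]
  [-∞, 6, -∞, 2, 0, -∞]
  [-∞, -∞, -2, -∞, -∞, 0]
D(1):
  [0, -∞, 0, -∞, -∞, 0]
  [8, 0, 8, -∞, -∞, 8]
  [-∞, -∞, 0, -6, 4, -16]
  [-∞, 1, -∞, 0, -11, -∞]
  [-∞, 6, -∞, 2, 0, -∞]
  [-∞, -∞, -2, -∞, -∞, 0]
D(2):
  [0, -∞, 0, -∞, -∞, 0]
  [8, 0, 8, -∞, -∞, 8]
  [-∞, -∞, 0, -6, 4, -16]
  [9, 1, 9, 0, -11, 9]
  [14, 6, 14, 2, 0, 14]
  [-∞, -∞, -2, -∞, -∞, 0]
Detection: at round 3, diagonal entry (3, 3) turns strictly positive.
Key observation: the cycle 3->1->0->2->3 has total weight 1 + 8 + 0 + (-6), which is strictly positive.
Answer: DIVERGES — positive cycle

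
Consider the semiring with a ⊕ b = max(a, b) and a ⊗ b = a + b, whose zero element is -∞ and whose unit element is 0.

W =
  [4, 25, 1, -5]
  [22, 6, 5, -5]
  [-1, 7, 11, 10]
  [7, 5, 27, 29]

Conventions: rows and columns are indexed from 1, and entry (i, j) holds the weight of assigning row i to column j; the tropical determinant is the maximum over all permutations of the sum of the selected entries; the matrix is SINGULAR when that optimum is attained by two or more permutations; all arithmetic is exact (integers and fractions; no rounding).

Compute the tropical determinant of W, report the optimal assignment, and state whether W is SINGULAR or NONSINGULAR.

σ = (1, 2, 3, 4): 4 + 6 + 11 + 29 = 50
σ = (1, 2, 4, 3): 4 + 6 + 10 + 27 = 47
σ = (1, 3, 2, 4): 4 + 5 + 7 + 29 = 45
σ = (1, 3, 4, 2): 4 + 5 + 10 + 5 = 24
σ = (1, 4, 2, 3): 4 + (-5) + 7 + 27 = 33
σ = (1, 4, 3, 2): 4 + (-5) + 11 + 5 = 15
σ = (2, 1, 3, 4): 25 + 22 + 11 + 29 = 87
σ = (2, 1, 4, 3): 25 + 22 + 10 + 27 = 84
σ = (2, 3, 1, 4): 25 + 5 + (-1) + 29 = 58
σ = (2, 3, 4, 1): 25 + 5 + 10 + 7 = 47
σ = (2, 4, 1, 3): 25 + (-5) + (-1) + 27 = 46
σ = (2, 4, 3, 1): 25 + (-5) + 11 + 7 = 38
σ = (3, 1, 2, 4): 1 + 22 + 7 + 29 = 59
σ = (3, 1, 4, 2): 1 + 22 + 10 + 5 = 38
σ = (3, 2, 1, 4): 1 + 6 + (-1) + 29 = 35
σ = (3, 2, 4, 1): 1 + 6 + 10 + 7 = 24
σ = (3, 4, 1, 2): 1 + (-5) + (-1) + 5 = 0
σ = (3, 4, 2, 1): 1 + (-5) + 7 + 7 = 10
σ = (4, 1, 2, 3): (-5) + 22 + 7 + 27 = 51
σ = (4, 1, 3, 2): (-5) + 22 + 11 + 5 = 33
σ = (4, 2, 1, 3): (-5) + 6 + (-1) + 27 = 27
σ = (4, 2, 3, 1): (-5) + 6 + 11 + 7 = 19
σ = (4, 3, 1, 2): (-5) + 5 + (-1) + 5 = 4
σ = (4, 3, 2, 1): (-5) + 5 + 7 + 7 = 14
Optimal value attained by: σ = (2, 1, 3, 4).
Answer: det⊕(W) = 87; verdict: NONSINGULAR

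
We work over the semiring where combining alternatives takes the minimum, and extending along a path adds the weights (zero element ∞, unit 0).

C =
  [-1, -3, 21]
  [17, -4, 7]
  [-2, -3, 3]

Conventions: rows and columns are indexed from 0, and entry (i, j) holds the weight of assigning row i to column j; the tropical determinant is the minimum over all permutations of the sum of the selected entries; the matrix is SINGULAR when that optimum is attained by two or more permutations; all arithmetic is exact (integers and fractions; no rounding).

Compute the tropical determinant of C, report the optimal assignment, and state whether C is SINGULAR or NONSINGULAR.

σ = (0, 1, 2): (-1) + (-4) + 3 = -2
σ = (0, 2, 1): (-1) + 7 + (-3) = 3
σ = (1, 0, 2): (-3) + 17 + 3 = 17
σ = (1, 2, 0): (-3) + 7 + (-2) = 2
σ = (2, 0, 1): 21 + 17 + (-3) = 35
σ = (2, 1, 0): 21 + (-4) + (-2) = 15
Optimal value attained by: σ = (0, 1, 2).
Answer: det⊕(C) = -2; verdict: NONSINGULAR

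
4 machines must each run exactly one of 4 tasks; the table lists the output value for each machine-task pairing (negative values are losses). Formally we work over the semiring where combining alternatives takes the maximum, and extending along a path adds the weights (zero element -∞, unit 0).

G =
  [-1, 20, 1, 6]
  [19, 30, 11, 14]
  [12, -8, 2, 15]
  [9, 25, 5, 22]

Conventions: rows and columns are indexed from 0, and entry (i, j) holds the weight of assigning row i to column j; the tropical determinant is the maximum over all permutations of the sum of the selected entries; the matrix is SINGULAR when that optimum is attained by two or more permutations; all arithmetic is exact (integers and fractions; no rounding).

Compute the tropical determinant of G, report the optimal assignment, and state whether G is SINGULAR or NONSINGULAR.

σ = (0, 1, 2, 3): (-1) + 30 + 2 + 22 = 53
σ = (0, 1, 3, 2): (-1) + 30 + 15 + 5 = 49
σ = (0, 2, 1, 3): (-1) + 11 + (-8) + 22 = 24
σ = (0, 2, 3, 1): (-1) + 11 + 15 + 25 = 50
σ = (0, 3, 1, 2): (-1) + 14 + (-8) + 5 = 10
σ = (0, 3, 2, 1): (-1) + 14 + 2 + 25 = 40
σ = (1, 0, 2, 3): 20 + 19 + 2 + 22 = 63
σ = (1, 0, 3, 2): 20 + 19 + 15 + 5 = 59
σ = (1, 2, 0, 3): 20 + 11 + 12 + 22 = 65
σ = (1, 2, 3, 0): 20 + 11 + 15 + 9 = 55
σ = (1, 3, 0, 2): 20 + 14 + 12 + 5 = 51
σ = (1, 3, 2, 0): 20 + 14 + 2 + 9 = 45
σ = (2, 0, 1, 3): 1 + 19 + (-8) + 22 = 34
σ = (2, 0, 3, 1): 1 + 19 + 15 + 25 = 60
σ = (2, 1, 0, 3): 1 + 30 + 12 + 22 = 65
σ = (2, 1, 3, 0): 1 + 30 + 15 + 9 = 55
σ = (2, 3, 0, 1): 1 + 14 + 12 + 25 = 52
σ = (2, 3, 1, 0): 1 + 14 + (-8) + 9 = 16
σ = (3, 0, 1, 2): 6 + 19 + (-8) + 5 = 22
σ = (3, 0, 2, 1): 6 + 19 + 2 + 25 = 52
σ = (3, 1, 0, 2): 6 + 30 + 12 + 5 = 53
σ = (3, 1, 2, 0): 6 + 30 + 2 + 9 = 47
σ = (3, 2, 0, 1): 6 + 11 + 12 + 25 = 54
σ = (3, 2, 1, 0): 6 + 11 + (-8) + 9 = 18
Optimal value attained by: σ = (1, 2, 0, 3).
Answer: det⊕(G) = 65; verdict: SINGULAR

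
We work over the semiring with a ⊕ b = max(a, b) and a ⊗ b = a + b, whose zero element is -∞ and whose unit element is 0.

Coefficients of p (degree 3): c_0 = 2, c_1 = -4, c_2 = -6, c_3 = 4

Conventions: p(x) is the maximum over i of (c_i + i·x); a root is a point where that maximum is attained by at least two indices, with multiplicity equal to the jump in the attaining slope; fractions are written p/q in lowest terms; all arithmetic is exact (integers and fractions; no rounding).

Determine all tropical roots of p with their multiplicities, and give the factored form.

hull edge (i=0, c=2) to (i=3, c=4): slope 2/3, span 3
Factored form: p(x) = 4 ⊗ (x ⊕ (-2/3)) ⊗ (x ⊕ (-2/3)) ⊗ (x ⊕ (-2/3))
Answer: roots = -2/3 (mult 3)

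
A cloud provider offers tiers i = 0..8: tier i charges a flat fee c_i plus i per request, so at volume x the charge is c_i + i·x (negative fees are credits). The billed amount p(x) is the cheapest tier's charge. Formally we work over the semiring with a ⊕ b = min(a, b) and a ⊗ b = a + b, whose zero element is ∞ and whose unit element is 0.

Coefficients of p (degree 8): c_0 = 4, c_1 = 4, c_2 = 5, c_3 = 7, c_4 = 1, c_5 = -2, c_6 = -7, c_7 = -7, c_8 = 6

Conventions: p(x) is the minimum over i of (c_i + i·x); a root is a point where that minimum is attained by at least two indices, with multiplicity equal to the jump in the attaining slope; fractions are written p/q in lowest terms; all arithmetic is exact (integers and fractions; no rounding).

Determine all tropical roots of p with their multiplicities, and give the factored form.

hull edge (i=0, c=4) to (i=6, c=-7): slope -11/6, span 6
hull edge (i=6, c=-7) to (i=7, c=-7): slope 0, span 1
hull edge (i=7, c=-7) to (i=8, c=6): slope 13, span 1
Factored form: p(x) = 6 ⊗ (x ⊕ (-13)) ⊗ (x ⊕ 0) ⊗ (x ⊕ 11/6) ⊗ (x ⊕ 11/6) ⊗ (x ⊕ 11/6) ⊗ (x ⊕ 11/6) ⊗ (x ⊕ 11/6) ⊗ (x ⊕ 11/6)
Answer: roots = -13 (mult 1), 0 (mult 1), 11/6 (mult 6)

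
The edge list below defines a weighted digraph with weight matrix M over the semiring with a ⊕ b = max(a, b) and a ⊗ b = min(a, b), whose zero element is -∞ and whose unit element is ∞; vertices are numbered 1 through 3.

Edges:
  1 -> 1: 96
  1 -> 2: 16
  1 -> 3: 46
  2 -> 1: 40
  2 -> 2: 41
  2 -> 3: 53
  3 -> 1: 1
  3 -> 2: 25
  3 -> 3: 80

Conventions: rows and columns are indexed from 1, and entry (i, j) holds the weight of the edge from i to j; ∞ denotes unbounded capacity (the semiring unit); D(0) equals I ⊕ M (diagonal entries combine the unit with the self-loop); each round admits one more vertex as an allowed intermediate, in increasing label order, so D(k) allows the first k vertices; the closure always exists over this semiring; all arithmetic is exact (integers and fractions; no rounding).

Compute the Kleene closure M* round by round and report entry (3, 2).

D(0):
  [∞, 16, 46]
  [40, ∞, 53]
  [1, 25, ∞]
D(1):
  [∞, 16, 46]
  [40, ∞, 53]
  [1, 25, ∞]
D(2):
  [∞, 16, 46]
  [40, ∞, 53]
  [25, 25, ∞]
D(3):
  [∞, 25, 46]
  [40, ∞, 53]
  [25, 25, ∞]
Answer: M*[3][2] = 25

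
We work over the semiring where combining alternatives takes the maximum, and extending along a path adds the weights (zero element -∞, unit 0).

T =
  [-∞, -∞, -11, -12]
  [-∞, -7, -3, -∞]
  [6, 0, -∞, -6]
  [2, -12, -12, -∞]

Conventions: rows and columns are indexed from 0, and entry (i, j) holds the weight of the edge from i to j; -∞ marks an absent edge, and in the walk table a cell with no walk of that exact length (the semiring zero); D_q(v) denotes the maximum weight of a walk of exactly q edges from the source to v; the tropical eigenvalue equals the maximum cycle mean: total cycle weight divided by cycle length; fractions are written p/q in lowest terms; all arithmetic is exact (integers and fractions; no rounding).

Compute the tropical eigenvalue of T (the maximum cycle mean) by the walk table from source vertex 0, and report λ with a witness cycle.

q=0: [0, -∞, -∞, -∞]
q=1: [-∞, -∞, -11, -12]
q=2: [-5, -11, -24, -17]
q=3: [-15, -18, -14, -17]
q=4: [-8, -14, -21, -20]
Optimal cycle mean attained by: cycle 1->2->1, total (-3) + 0, length 2.
Answer: λ = -3/2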